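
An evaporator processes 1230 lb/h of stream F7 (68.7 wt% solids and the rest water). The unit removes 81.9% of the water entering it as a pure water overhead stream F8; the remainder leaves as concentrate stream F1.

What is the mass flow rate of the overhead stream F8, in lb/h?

water entering = 1230×0.313 = 384.99 lb/h; overhead removed = 0.819×384.99 = 315.31 lb/h.

315.3 lb/h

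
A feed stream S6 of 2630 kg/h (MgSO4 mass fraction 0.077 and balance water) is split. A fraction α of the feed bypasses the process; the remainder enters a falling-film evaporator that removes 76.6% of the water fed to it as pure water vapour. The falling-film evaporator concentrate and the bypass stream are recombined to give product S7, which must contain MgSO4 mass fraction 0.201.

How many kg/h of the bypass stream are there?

335.2 kg/h

All 2630×0.077 = 202.51 kg/h of MgSO4 reaches S7, so S7 = 202.51/0.201 = 1007.5 kg/h and vapour = 1622.5 kg/h.
The evaporator receives (1−α)·2630 of feed at 0.923 water and removes 0.766 of that water:
0.766×0.923×(1−α)×2630 = 1622.5
(1−α) = 1622.5/1859.5 = 0.8726;  α = 0.1274.
Bypass flow = 0.1274×2630 = 335.17 kg/h.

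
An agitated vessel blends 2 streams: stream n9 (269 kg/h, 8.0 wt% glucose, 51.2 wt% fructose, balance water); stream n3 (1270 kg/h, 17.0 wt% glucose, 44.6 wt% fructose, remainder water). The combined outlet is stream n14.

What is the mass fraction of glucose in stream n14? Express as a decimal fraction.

0.1543

Total flow out = 269 + 1270 = 1539 kg/h.
glucose in = 269×0.080 + 1270×0.170 = 237.42 kg/h.
glucose mass fraction in n14 = 237.42/1539 = 0.1543.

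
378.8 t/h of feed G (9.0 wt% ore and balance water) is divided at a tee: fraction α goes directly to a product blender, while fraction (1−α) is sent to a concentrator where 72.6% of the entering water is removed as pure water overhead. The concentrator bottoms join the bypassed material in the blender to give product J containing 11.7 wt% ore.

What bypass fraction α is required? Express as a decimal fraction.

0.651

All 378.8×0.090 = 34.092 t/h of ore reaches J, so J = 34.092/0.117 = 291.38 t/h and vapour = 87.415 t/h.
The evaporator receives (1−α)·378.8 of feed at 0.910 water and removes 0.726 of that water:
0.726×0.910×(1−α)×378.8 = 87.415
(1−α) = 87.415/250.26 = 0.3493;  α = 0.6507.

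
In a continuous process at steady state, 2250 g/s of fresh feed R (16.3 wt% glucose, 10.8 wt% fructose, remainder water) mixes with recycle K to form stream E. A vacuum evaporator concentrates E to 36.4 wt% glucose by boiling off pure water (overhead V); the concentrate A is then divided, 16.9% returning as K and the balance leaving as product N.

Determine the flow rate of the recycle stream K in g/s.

Overall glucose balance (none leaves overhead): glucose in fresh feed = glucose in product, i.e. 2250×0.163 = (1−0.169)·A·0.364.
A = 366.75/(0.364×0.831) = 1212.5 g/s.
Recycle K = 0.169×1212.5 = 204.91 g/s.

204.9 g/s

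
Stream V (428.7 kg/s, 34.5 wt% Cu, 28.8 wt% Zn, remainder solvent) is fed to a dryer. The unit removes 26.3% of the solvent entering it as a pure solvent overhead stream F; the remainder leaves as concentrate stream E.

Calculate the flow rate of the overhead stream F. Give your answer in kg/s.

41.38 kg/s

solvent entering = 428.7×0.367 = 157.33 kg/s; overhead removed = 0.263×157.33 = 41.379 kg/s.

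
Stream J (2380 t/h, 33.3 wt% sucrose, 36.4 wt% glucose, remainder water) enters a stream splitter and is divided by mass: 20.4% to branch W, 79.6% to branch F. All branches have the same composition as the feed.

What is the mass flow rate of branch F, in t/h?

Branch F flow = 0.796×2380 = 1894.5 t/h.

1894 t/h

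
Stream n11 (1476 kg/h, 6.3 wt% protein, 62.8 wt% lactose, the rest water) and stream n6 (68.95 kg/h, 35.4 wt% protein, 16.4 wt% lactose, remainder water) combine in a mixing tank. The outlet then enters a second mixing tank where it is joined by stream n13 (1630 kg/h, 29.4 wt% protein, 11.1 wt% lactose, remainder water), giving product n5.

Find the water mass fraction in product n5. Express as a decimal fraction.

Overall, product flow = 3174.9 kg/h.
water in = 1476×0.309 + 68.95×0.482 + 1630×0.595 = 1459.2 kg/h.
water fraction in n5 = 0.460.

0.460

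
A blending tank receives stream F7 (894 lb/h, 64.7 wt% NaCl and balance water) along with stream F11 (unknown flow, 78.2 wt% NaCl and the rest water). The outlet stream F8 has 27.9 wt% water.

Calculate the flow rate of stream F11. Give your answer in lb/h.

1085 lb/h

Let F11 be the unknown flow. Total out = 894 + F11.
water balance: 315.58 + 0.218·F11 = 0.279·(894 + F11)
(0.218 − 0.279)·F11 = 0.279×894 − 315.58 = -66.156
F11 = -66.156 / -0.061 = 1084.5 lb/h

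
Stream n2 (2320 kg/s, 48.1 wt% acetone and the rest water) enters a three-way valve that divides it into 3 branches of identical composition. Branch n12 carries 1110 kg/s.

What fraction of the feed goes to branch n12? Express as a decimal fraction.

Fraction to n12 = 1110/2320 = 0.4784.

0.478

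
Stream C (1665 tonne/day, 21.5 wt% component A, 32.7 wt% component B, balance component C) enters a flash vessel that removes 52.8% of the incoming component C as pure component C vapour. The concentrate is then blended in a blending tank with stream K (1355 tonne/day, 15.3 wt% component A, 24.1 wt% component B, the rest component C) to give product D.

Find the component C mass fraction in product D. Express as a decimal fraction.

Vapour removed = 0.528×0.458×1665 = 402.64 tonne/day; concentrate = 1262.4 tonne/day.
component C reaching the mixer = 359.93 (from concentrate) + 1355×0.606 = 1181.1 tonne/day.
Product flow = 1262.4 + 1355 = 2617.4 tonne/day; component C fraction = 0.451.

0.451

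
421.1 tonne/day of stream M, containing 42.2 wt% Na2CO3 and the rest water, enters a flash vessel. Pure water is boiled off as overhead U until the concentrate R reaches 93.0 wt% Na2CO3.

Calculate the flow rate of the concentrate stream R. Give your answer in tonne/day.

191.1 tonne/day

Na2CO3 is conserved: 421.1×0.422 = 177.7 tonne/day all reports to the concentrate.
Concentrate = 177.7/(target fraction) = 191.08 tonne/day.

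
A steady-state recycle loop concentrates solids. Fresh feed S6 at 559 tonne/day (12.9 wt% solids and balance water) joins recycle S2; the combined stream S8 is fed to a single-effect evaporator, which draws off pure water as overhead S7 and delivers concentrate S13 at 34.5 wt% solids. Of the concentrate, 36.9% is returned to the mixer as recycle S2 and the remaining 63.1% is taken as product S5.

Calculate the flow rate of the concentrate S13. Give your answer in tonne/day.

331.2 tonne/day

Overall solids balance (none leaves overhead): solids in fresh feed = solids in product, i.e. 559×0.129 = (1−0.369)·S13·0.345.
S13 = 72.111/(0.345×0.631) = 331.25 tonne/day.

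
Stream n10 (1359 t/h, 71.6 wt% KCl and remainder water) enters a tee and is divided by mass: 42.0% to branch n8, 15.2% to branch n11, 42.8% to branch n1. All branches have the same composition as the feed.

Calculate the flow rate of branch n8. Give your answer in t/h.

Branch n8 flow = 0.420×1359 = 570.78 t/h.

570.8 t/h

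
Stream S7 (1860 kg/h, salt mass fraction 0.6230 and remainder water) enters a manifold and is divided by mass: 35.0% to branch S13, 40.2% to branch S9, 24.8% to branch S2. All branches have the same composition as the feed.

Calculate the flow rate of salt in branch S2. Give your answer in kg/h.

Branch S2 total = 0.248×1860 = 461.28 kg/h.
salt in S2 = 0.623×461.28 = 287.38 kg/h.

287.4 kg/h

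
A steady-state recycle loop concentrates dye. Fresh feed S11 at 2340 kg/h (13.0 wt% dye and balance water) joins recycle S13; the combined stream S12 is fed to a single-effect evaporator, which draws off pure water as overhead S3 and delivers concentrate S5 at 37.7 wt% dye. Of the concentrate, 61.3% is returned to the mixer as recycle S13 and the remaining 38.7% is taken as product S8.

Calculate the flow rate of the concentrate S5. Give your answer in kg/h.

Overall dye balance (none leaves overhead): dye in fresh feed = dye in product, i.e. 2340×0.130 = (1−0.613)·S5·0.377.
S5 = 304.2/(0.377×0.387) = 2085 kg/h.

2085 kg/h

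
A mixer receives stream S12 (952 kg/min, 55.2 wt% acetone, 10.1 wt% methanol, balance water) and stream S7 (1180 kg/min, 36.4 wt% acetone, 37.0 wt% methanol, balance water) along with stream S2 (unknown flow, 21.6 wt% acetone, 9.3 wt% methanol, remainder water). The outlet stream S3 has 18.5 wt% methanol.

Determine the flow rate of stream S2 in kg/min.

Let S2 be the unknown flow. Total out = 2132 + S2.
methanol balance: 532.75 + 0.093·S2 = 0.185·(2132 + S2)
(0.093 − 0.185)·S2 = 0.185×2132 − 532.75 = -138.33
S2 = -138.33 / -0.092 = 1503.6 kg/min

1504 kg/min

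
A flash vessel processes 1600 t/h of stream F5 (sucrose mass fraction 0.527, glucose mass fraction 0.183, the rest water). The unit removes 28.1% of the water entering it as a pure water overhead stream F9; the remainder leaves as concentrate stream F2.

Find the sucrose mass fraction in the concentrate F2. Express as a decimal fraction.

0.574

sucrose is not removed: 1600×0.527 = 843.2 t/h of sucrose enters F2.
water entering = 1600×0.290 = 464 t/h; overhead removed = 0.281×464 = 130.38 t/h.
Concentrate = 1600 − 130.38 = 1469.6 t/h.
Mass fraction = 843.2/1469.6 = 0.574.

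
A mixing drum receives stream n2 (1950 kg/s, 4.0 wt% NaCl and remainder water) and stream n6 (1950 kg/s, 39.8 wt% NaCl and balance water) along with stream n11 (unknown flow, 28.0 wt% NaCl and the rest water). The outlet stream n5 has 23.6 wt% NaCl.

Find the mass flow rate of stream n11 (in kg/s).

Let n11 be the unknown flow. Total out = 3900 + n11.
NaCl balance: 854.1 + 0.280·n11 = 0.236·(3900 + n11)
(0.280 − 0.236)·n11 = 0.236×3900 − 854.1 = 66.3
n11 = 66.3 / 0.044 = 1506.8 kg/s

1507 kg/s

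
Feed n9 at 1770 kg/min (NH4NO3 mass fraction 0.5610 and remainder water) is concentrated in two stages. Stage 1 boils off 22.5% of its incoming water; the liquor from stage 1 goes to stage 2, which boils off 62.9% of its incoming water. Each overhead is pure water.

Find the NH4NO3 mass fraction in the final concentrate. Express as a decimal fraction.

0.8163

water in feed = 1770×0.439 = 777.03 kg/min.
After stage 1: water left = (1−0.225)×777.03 = 602.2; stream total = 1595.2 kg/min.
After stage 2: water left = (1−0.629)×602.2 = 223.42; final concentrate = 1216.4 kg/min.
NH4NO3 fraction = 992.97/1216.4 = 0.8163.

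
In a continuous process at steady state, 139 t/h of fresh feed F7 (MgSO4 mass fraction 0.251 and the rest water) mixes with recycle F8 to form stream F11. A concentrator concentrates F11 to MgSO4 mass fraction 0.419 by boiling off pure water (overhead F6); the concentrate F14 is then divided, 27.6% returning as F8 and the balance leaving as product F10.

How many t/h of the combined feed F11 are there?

Overall MgSO4 balance (none leaves overhead): MgSO4 in fresh feed = MgSO4 in product, i.e. 139×0.251 = (1−0.276)·F14·0.419.
F14 = 34.889/(0.419×0.724) = 115.01 t/h.
Recycle F8 = 0.276×115.01 = 31.743 t/h.
Combined feed F11 = 139 + 31.743 = 170.74 t/h.

170.7 t/h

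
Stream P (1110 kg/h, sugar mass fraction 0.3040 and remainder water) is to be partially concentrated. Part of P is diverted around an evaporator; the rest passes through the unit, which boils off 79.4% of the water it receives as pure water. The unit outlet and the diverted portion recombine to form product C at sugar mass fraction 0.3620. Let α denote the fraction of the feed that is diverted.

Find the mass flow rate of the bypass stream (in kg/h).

All 1110×0.304 = 337.44 kg/h of sugar reaches C, so C = 337.44/0.362 = 932.15 kg/h and vapour = 177.85 kg/h.
The evaporator receives (1−α)·1110 of feed at 0.696 water and removes 0.794 of that water:
0.794×0.696×(1−α)×1110 = 177.85
(1−α) = 177.85/613.41 = 0.2899;  α = 0.7101.
Bypass flow = 0.7101×1110 = 788.18 kg/h.

788.2 kg/h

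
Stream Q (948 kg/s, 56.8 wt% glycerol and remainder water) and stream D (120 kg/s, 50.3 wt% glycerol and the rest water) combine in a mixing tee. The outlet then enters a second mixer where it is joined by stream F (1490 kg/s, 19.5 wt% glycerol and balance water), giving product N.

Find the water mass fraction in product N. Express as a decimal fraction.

0.6523

Overall, product flow = 2558 kg/s.
water in = 948×0.432 + 120×0.497 + 1490×0.805 = 1668.6 kg/s.
water fraction in N = 0.6523.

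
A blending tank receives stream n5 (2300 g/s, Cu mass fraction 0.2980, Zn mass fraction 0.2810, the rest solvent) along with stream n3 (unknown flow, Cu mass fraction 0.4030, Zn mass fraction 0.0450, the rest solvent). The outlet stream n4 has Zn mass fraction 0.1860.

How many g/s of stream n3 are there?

Let n3 be the unknown flow. Total out = 2300 + n3.
Zn balance: 646.3 + 0.045·n3 = 0.186·(2300 + n3)
(0.045 − 0.186)·n3 = 0.186×2300 − 646.3 = -218.5
n3 = -218.5 / -0.141 = 1549.6 g/s

1550 g/s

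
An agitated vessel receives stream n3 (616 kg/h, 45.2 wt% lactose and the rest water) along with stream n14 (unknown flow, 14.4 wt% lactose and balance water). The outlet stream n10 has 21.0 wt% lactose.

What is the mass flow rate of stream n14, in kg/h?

2259 kg/h

Let n14 be the unknown flow. Total out = 616 + n14.
lactose balance: 278.43 + 0.144·n14 = 0.210·(616 + n14)
(0.144 − 0.210)·n14 = 0.210×616 − 278.43 = -149.07
n14 = -149.07 / -0.066 = 2258.7 kg/h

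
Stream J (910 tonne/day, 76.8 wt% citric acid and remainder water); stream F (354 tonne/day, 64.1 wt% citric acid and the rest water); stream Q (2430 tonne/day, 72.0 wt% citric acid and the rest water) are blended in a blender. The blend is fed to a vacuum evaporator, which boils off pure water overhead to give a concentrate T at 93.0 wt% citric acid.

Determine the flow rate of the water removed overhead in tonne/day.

citric acid entering = 910×0.768 + 354×0.641 + 2430×0.720 = 2675.4 tonne/day.
All citric acid reports to T, so T = 2675.4/0.930 = 2876.8 tonne/day.
Total feed = 3694 tonne/day; overhead = 3694 − 2876.8 = 817.23 tonne/day.

817.2 tonne/day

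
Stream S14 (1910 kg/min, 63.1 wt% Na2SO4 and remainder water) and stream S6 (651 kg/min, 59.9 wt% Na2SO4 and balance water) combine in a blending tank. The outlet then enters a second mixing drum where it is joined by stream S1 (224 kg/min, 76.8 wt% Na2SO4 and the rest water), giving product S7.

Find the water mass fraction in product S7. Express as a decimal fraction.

Overall, product flow = 2785 kg/min.
water in = 1910×0.369 + 651×0.401 + 224×0.232 = 1017.8 kg/min.
water fraction in S7 = 0.365.

0.365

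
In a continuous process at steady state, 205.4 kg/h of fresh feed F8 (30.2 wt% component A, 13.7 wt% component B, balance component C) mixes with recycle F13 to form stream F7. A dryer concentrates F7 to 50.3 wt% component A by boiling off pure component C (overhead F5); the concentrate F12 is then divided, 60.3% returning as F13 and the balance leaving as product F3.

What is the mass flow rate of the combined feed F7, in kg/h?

Overall component A balance (none leaves overhead): component A in fresh feed = component A in product, i.e. 205.4×0.302 = (1−0.603)·F12·0.503.
F12 = 62.031/(0.503×0.397) = 310.63 kg/h.
Recycle F13 = 0.603×310.63 = 187.31 kg/h.
Combined feed F7 = 205.4 + 187.31 = 392.71 kg/h.

392.7 kg/h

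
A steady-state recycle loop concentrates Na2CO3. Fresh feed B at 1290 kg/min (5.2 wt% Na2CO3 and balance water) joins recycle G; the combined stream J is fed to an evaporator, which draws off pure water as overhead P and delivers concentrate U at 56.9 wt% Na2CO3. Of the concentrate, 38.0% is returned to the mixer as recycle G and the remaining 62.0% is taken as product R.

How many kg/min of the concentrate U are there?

190.1 kg/min

Overall Na2CO3 balance (none leaves overhead): Na2CO3 in fresh feed = Na2CO3 in product, i.e. 1290×0.052 = (1−0.380)·U·0.569.
U = 67.08/(0.569×0.620) = 190.15 kg/min.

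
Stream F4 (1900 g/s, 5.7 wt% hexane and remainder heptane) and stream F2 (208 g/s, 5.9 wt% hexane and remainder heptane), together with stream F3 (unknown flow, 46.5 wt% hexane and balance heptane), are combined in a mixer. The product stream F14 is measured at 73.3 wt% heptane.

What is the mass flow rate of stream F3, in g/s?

2234 g/s

Let F3 be the unknown flow. Total out = 2108 + F3.
heptane balance: 1987.4 + 0.535·F3 = 0.733·(2108 + F3)
(0.535 − 0.733)·F3 = 0.733×2108 − 1987.4 = -442.26
F3 = -442.26 / -0.198 = 2233.7 g/s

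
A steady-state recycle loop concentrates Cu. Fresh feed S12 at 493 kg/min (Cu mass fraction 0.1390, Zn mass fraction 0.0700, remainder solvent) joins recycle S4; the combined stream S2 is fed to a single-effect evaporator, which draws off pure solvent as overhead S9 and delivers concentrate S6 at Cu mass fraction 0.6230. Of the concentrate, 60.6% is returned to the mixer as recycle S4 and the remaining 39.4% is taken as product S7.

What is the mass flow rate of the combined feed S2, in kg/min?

662.2 kg/min

Overall Cu balance (none leaves overhead): Cu in fresh feed = Cu in product, i.e. 493×0.139 = (1−0.606)·S6·0.623.
S6 = 68.527/(0.623×0.394) = 279.18 kg/min.
Recycle S4 = 0.606×279.18 = 169.18 kg/min.
Combined feed S2 = 493 + 169.18 = 662.18 kg/min.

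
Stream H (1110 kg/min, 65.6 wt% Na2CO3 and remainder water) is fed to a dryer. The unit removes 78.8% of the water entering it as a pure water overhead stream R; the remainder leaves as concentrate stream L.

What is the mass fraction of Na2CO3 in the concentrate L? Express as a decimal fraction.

0.900

Na2CO3 is not removed: 1110×0.656 = 728.16 kg/min of Na2CO3 enters L.
water entering = 1110×0.344 = 381.84 kg/min; overhead removed = 0.788×381.84 = 300.89 kg/min.
Concentrate = 1110 − 300.89 = 809.11 kg/min.
Mass fraction = 728.16/809.11 = 0.900.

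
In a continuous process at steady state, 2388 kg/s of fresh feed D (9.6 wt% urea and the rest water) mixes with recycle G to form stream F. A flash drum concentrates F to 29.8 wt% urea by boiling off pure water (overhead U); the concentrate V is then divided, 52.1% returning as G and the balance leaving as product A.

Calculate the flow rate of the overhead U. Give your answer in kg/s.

1619 kg/s

Overall urea balance (none leaves overhead): urea in fresh feed = urea in product, i.e. 2388×0.096 = (1−0.521)·V·0.298.
V = 229.25/(0.298×0.479) = 1606 kg/s.
Recycle G = 0.521×1606 = 836.74 kg/s.
Combined feed F = 2388 + 836.74 = 3224.7 kg/s.
Overhead U = F − V = 3224.7 − 1606 = 1618.7 kg/s.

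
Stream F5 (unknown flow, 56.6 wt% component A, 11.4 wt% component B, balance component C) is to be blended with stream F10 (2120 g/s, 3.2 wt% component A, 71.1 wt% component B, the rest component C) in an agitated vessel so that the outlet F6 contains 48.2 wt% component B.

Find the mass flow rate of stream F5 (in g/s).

Let F5 be the unknown flow. Total out = 2120 + F5.
component B balance: 1507.3 + 0.114·F5 = 0.482·(2120 + F5)
(0.114 − 0.482)·F5 = 0.482×2120 − 1507.3 = -485.48
F5 = -485.48 / -0.368 = 1319.2 g/s

1319 g/s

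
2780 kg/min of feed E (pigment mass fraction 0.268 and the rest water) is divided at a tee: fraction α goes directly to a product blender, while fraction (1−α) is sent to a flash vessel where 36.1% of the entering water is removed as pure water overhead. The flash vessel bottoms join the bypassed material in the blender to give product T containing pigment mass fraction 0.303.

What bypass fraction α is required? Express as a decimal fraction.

0.563

All 2780×0.268 = 745.04 kg/min of pigment reaches T, so T = 745.04/0.303 = 2458.9 kg/min and vapour = 321.12 kg/min.
The evaporator receives (1−α)·2780 of feed at 0.732 water and removes 0.361 of that water:
0.361×0.732×(1−α)×2780 = 321.12
(1−α) = 321.12/734.62 = 0.4371;  α = 0.5629.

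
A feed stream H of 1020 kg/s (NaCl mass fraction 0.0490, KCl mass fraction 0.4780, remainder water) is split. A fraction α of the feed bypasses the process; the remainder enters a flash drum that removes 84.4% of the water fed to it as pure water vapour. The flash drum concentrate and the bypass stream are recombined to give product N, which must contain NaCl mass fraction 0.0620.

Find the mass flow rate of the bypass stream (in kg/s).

All 1020×0.049 = 49.98 kg/s of NaCl reaches N, so N = 49.98/0.062 = 806.13 kg/s and vapour = 213.87 kg/s.
The evaporator receives (1−α)·1020 of feed at 0.473 water and removes 0.844 of that water:
0.844×0.473×(1−α)×1020 = 213.87
(1−α) = 213.87/407.2 = 0.5252;  α = 0.4748.
Bypass flow = 0.4748×1020 = 484.27 kg/s.

484.3 kg/s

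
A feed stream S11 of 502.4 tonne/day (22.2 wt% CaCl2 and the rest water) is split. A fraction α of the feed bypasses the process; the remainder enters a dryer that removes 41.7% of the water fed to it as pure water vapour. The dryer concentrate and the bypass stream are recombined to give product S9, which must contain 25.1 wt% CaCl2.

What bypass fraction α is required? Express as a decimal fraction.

0.644

All 502.4×0.222 = 111.53 tonne/day of CaCl2 reaches S9, so S9 = 111.53/0.251 = 444.35 tonne/day and vapour = 58.046 tonne/day.
The evaporator receives (1−α)·502.4 of feed at 0.778 water and removes 0.417 of that water:
0.417×0.778×(1−α)×502.4 = 58.046
(1−α) = 58.046/162.99 = 0.3561;  α = 0.6439.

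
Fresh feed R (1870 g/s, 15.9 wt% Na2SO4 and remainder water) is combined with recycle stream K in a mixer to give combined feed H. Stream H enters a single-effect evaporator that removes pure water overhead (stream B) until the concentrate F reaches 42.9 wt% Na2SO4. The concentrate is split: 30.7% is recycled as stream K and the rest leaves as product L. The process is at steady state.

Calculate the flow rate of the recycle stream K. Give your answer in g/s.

Overall Na2SO4 balance (none leaves overhead): Na2SO4 in fresh feed = Na2SO4 in product, i.e. 1870×0.159 = (1−0.307)·F·0.429.
F = 297.33/(0.429×0.693) = 1000.1 g/s.
Recycle K = 0.307×1000.1 = 307.03 g/s.

307 g/s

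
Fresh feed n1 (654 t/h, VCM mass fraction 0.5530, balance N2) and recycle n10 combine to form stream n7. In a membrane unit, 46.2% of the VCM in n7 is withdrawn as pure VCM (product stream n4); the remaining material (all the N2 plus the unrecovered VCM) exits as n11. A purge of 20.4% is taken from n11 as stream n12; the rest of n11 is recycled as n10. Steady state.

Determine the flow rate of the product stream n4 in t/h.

292.2 t/h

VCM in n7: m_A = 654×0.553 + (1−0.204)·(1−0.462)·m_A, so m_A = 361.66/0.5718 = 632.55 t/h.
Product n4 = 0.462×632.55 = 292.24 t/h.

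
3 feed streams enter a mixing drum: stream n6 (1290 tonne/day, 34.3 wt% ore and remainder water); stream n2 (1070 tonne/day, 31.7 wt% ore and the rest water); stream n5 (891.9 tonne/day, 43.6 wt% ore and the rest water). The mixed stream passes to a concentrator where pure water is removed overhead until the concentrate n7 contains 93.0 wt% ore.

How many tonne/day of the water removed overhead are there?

1993 tonne/day

ore entering = 1290×0.343 + 1070×0.317 + 891.9×0.436 = 1170.5 tonne/day.
All ore reports to n7, so n7 = 1170.5/0.930 = 1258.6 tonne/day.
Total feed = 3251.9 tonne/day; overhead = 3251.9 − 1258.6 = 1993.3 tonne/day.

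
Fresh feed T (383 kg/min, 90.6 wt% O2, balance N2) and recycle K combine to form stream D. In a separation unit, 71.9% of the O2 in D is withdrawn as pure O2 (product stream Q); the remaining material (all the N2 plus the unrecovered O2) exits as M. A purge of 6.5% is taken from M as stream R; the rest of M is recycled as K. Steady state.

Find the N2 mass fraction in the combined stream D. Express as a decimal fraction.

N2 enters only via T and leaves only via the purge: 383×0.094 = 0.065×(N2 in M), and the separation unit passes all N2, so N2 in D = N2 in M = 553.88 kg/min.
O2 in D: m_A = 383×0.906 + (1−0.065)·(1−0.719)·m_A, so m_A = 347/0.7373 = 470.66 kg/min.
D = 470.66 + 553.88 = 1024.5 kg/min.
N2 fraction in D = 553.88/1024.5 = 0.541.

0.541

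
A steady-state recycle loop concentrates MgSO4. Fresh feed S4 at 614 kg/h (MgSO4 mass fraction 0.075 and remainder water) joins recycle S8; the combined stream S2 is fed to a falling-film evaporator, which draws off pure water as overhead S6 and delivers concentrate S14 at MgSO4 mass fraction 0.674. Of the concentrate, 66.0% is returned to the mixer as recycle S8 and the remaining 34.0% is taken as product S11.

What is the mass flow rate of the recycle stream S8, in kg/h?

132.6 kg/h

Overall MgSO4 balance (none leaves overhead): MgSO4 in fresh feed = MgSO4 in product, i.e. 614×0.075 = (1−0.660)·S14·0.674.
S14 = 46.05/(0.674×0.340) = 200.95 kg/h.
Recycle S8 = 0.660×200.95 = 132.63 kg/h.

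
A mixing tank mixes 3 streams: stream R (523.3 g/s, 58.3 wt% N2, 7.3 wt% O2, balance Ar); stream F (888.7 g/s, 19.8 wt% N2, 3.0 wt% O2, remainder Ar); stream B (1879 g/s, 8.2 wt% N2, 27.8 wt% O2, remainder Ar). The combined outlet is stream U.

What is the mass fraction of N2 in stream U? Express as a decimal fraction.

0.1930

Total flow out = 523.3 + 888.7 + 1879 = 3291 g/s.
N2 in = 523.3×0.583 + 888.7×0.198 + 1879×0.082 = 635.12 g/s.
N2 mass fraction in U = 635.12/3291 = 0.1930.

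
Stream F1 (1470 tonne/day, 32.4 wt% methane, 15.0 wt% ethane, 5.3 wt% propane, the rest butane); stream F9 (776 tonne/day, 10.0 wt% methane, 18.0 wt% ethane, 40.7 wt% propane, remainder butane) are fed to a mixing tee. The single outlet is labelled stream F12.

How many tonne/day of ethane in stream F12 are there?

360.2 tonne/day

ethane out = ethane in = 1470×0.150 + 776×0.180 = 360.18 tonne/day.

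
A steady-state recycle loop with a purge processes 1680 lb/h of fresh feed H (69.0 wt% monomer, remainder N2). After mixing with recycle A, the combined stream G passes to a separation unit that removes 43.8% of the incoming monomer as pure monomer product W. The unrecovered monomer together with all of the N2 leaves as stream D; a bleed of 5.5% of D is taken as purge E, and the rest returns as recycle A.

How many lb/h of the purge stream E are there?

N2 enters only via H and leaves only via the purge: 1680×0.310 = 0.055×(N2 in D), and the separation unit passes all N2, so N2 in G = N2 in D = 9469.1 lb/h.
monomer in G: m_A = 1680×0.690 + (1−0.055)·(1−0.438)·m_A, so m_A = 1159.2/0.4689 = 2472.1 lb/h.
D = (1−0.438)×2472.1 + 9469.1 = 10858 lb/h.
Purge E = 0.055×10858 = 597.21 lb/h.

597.2 lb/h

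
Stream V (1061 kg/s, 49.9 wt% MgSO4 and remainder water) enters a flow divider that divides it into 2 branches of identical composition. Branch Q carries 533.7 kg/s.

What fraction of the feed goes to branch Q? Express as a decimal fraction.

Fraction to Q = 533.7/1061 = 0.5030.

0.503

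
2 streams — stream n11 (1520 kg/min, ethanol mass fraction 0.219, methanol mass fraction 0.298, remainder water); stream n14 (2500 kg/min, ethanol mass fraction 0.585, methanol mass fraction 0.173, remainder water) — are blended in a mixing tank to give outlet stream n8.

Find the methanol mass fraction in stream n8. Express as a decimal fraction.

Total flow out = 1520 + 2500 = 4020 kg/min.
methanol in = 1520×0.298 + 2500×0.173 = 885.46 kg/min.
methanol mass fraction in n8 = 885.46/4020 = 0.220.

0.220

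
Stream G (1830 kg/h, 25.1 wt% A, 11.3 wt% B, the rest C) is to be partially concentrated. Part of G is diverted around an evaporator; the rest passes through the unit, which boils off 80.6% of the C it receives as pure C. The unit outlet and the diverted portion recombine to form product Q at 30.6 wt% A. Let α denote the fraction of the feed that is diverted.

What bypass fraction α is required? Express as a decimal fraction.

0.649

All 1830×0.251 = 459.33 kg/h of A reaches Q, so Q = 459.33/0.306 = 1501.1 kg/h and vapour = 328.92 kg/h.
The evaporator receives (1−α)·1830 of feed at 0.636 C and removes 0.806 of that C:
0.806×0.636×(1−α)×1830 = 328.92
(1−α) = 328.92/938.09 = 0.3506;  α = 0.6494.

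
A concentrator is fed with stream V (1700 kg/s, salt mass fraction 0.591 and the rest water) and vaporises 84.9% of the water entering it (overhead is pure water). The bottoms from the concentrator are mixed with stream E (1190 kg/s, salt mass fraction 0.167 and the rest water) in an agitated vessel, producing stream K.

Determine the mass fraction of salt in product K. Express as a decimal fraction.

Vapour removed = 0.849×0.409×1700 = 590.31 kg/s; concentrate = 1109.7 kg/s.
salt reaching the mixer = 1004.7 (from concentrate) + 1190×0.167 = 1203.4 kg/s.
Product flow = 1109.7 + 1190 = 2299.7 kg/s; salt fraction = 0.523.

0.523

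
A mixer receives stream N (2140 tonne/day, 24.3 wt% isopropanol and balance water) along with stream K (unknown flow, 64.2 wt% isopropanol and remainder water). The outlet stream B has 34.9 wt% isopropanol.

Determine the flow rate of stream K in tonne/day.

774.2 tonne/day

Let K be the unknown flow. Total out = 2140 + K.
isopropanol balance: 520.02 + 0.642·K = 0.349·(2140 + K)
(0.642 − 0.349)·K = 0.349×2140 − 520.02 = 226.84
K = 226.84 / 0.293 = 774.2 tonne/day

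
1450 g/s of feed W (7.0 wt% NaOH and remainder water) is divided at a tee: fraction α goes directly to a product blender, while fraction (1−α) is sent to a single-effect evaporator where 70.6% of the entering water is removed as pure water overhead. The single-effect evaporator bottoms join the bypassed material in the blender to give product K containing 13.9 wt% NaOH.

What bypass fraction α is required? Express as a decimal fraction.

0.244

All 1450×0.070 = 101.5 g/s of NaOH reaches K, so K = 101.5/0.139 = 730.22 g/s and vapour = 719.78 g/s.
The evaporator receives (1−α)·1450 of feed at 0.930 water and removes 0.706 of that water:
0.706×0.930×(1−α)×1450 = 719.78
(1−α) = 719.78/952.04 = 0.7560;  α = 0.2440.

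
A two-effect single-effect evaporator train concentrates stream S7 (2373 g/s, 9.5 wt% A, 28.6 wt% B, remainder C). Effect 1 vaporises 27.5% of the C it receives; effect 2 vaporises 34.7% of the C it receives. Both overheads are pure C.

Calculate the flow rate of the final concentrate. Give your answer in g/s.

C in feed = 2373×0.619 = 1468.9 g/s.
After stage 1: C left = (1−0.275)×1468.9 = 1064.9; stream total = 1969.1 g/s.
After stage 2: C left = (1−0.347)×1064.9 = 695.41; final concentrate = 1599.5 g/s.

1600 g/s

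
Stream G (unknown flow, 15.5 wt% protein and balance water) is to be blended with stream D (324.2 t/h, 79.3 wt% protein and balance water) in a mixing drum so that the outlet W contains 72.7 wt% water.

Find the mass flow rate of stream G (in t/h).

1429 t/h

Let G be the unknown flow. Total out = 324.2 + G.
water balance: 67.109 + 0.845·G = 0.727·(324.2 + G)
(0.845 − 0.727)·G = 0.727×324.2 − 67.109 = 168.58
G = 168.58 / 0.118 = 1428.7 t/h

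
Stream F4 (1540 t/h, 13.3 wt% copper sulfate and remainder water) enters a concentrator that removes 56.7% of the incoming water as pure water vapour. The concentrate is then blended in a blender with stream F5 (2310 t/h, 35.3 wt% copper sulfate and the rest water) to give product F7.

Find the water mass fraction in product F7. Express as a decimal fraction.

Vapour removed = 0.567×0.867×1540 = 757.05 t/h; concentrate = 782.95 t/h.
water reaching the mixer = 578.13 (from concentrate) + 2310×0.647 = 2072.7 t/h.
Product flow = 782.95 + 2310 = 3093 t/h; water fraction = 0.6701.

0.6701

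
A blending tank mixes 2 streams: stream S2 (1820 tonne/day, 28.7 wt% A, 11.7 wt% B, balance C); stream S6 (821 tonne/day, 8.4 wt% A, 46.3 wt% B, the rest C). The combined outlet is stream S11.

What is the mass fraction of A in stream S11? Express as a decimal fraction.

Total flow out = 1820 + 821 = 2641 tonne/day.
A in = 1820×0.287 + 821×0.084 = 591.3 tonne/day.
A mass fraction in S11 = 591.3/2641 = 0.2239.

0.2239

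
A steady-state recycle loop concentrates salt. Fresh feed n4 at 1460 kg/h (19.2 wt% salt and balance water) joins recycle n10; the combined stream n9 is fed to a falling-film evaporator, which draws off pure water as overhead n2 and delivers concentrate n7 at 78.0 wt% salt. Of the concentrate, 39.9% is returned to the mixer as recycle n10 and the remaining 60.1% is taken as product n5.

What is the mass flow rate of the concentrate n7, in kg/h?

Overall salt balance (none leaves overhead): salt in fresh feed = salt in product, i.e. 1460×0.192 = (1−0.399)·n7·0.780.
n7 = 280.32/(0.780×0.601) = 597.98 kg/h.

598 kg/h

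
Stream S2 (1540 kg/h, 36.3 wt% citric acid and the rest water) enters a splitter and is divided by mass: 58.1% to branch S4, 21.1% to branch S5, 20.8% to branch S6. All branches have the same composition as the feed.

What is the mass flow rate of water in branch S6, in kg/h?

Branch S6 total = 0.208×1540 = 320.32 kg/h.
water in S6 = 0.637×320.32 = 204.04 kg/h.

204 kg/h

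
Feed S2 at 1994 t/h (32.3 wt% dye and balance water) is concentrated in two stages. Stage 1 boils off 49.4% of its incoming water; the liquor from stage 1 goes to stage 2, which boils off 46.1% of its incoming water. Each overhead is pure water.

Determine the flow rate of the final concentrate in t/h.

water in feed = 1994×0.677 = 1349.9 t/h.
After stage 1: water left = (1−0.494)×1349.9 = 683.07; stream total = 1327.1 t/h.
After stage 2: water left = (1−0.461)×683.07 = 368.17; final concentrate = 1012.2 t/h.

1012 t/h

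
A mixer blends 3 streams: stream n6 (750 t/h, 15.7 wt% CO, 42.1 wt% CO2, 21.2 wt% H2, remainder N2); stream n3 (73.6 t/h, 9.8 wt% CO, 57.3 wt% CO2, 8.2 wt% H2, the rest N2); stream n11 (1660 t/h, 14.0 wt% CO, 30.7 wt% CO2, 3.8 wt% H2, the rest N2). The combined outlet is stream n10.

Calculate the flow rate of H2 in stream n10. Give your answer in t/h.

228.1 t/h

H2 out = H2 in = 750×0.212 + 73.6×0.082 + 1660×0.038 = 228.12 t/h.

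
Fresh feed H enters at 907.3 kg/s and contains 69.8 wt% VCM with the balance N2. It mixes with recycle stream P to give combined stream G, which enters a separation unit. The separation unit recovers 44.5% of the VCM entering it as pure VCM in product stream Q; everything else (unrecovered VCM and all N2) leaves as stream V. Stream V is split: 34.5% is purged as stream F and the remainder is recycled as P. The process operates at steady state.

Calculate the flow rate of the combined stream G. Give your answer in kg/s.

1789 kg/s

N2 enters only via H and leaves only via the purge: 907.3×0.302 = 0.345×(N2 in V), and the separation unit passes all N2, so N2 in G = N2 in V = 794.22 kg/s.
VCM in G: m_A = 907.3×0.698 + (1−0.345)·(1−0.445)·m_A, so m_A = 633.3/0.6365 = 995 kg/s.
G = 995 + 794.22 = 1789.2 kg/s.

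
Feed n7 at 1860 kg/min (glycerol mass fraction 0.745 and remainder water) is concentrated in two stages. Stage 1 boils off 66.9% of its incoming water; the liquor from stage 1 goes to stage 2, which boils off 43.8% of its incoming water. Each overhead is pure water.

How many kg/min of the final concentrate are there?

water in feed = 1860×0.255 = 474.3 kg/min.
After stage 1: water left = (1−0.669)×474.3 = 156.99; stream total = 1542.7 kg/min.
After stage 2: water left = (1−0.438)×156.99 = 88.23; final concentrate = 1473.9 kg/min.

1474 kg/min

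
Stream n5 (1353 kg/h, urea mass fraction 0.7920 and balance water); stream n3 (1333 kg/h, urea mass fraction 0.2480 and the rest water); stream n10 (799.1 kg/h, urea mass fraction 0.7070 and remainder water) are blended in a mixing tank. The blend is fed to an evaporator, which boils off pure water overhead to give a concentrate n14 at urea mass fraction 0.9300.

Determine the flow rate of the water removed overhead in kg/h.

urea entering = 1353×0.792 + 1333×0.248 + 799.1×0.707 = 1967.1 kg/h.
All urea reports to n14, so n14 = 1967.1/0.930 = 2115.2 kg/h.
Total feed = 3485.1 kg/h; overhead = 3485.1 − 2115.2 = 1369.9 kg/h.

1370 kg/h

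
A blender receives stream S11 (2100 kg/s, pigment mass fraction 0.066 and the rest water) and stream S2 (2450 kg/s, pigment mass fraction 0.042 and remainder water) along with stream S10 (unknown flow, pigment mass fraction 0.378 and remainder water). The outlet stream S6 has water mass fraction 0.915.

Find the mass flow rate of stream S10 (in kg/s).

495.7 kg/s

Let S10 be the unknown flow. Total out = 4550 + S10.
water balance: 4308.5 + 0.622·S10 = 0.915·(4550 + S10)
(0.622 − 0.915)·S10 = 0.915×4550 − 4308.5 = -145.25
S10 = -145.25 / -0.293 = 495.73 kg/s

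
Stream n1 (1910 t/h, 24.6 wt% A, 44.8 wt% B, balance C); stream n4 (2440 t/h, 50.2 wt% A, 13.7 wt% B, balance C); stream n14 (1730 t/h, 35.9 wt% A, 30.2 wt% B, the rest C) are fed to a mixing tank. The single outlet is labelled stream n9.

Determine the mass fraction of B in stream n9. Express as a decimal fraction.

Total flow out = 1910 + 2440 + 1730 = 6080 t/h.
B in = 1910×0.448 + 2440×0.137 + 1730×0.302 = 1712.4 t/h.
B mass fraction in n9 = 1712.4/6080 = 0.2816.

0.2816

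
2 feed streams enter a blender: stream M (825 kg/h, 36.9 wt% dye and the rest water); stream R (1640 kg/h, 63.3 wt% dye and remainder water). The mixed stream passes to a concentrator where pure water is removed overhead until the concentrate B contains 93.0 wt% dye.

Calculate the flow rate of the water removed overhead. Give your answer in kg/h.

1021 kg/h

dye entering = 825×0.369 + 1640×0.633 = 1342.5 kg/h.
All dye reports to B, so B = 1342.5/0.930 = 1443.6 kg/h.
Total feed = 2465 kg/h; overhead = 2465 − 1443.6 = 1021.4 kg/h.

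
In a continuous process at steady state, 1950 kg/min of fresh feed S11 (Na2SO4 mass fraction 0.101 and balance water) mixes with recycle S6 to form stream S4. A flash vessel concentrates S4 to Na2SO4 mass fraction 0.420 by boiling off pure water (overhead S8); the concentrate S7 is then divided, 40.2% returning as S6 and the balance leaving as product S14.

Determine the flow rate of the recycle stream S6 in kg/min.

315.2 kg/min

Overall Na2SO4 balance (none leaves overhead): Na2SO4 in fresh feed = Na2SO4 in product, i.e. 1950×0.101 = (1−0.402)·S7·0.420.
S7 = 196.95/(0.420×0.598) = 784.16 kg/min.
Recycle S6 = 0.402×784.16 = 315.23 kg/min.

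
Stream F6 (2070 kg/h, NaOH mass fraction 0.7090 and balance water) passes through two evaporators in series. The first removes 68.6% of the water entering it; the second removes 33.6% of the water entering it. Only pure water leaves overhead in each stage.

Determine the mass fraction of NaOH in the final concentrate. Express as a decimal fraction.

0.9212

water in feed = 2070×0.291 = 602.37 kg/h.
After stage 1: water left = (1−0.686)×602.37 = 189.14; stream total = 1656.8 kg/h.
After stage 2: water left = (1−0.336)×189.14 = 125.59; final concentrate = 1593.2 kg/h.
NaOH fraction = 1467.6/1593.2 = 0.9212.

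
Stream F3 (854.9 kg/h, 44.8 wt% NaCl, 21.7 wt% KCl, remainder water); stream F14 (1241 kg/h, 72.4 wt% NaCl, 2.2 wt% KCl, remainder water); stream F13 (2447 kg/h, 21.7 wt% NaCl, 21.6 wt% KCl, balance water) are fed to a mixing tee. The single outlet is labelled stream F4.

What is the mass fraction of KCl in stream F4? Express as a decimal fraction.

Total flow out = 854.9 + 1241 + 2447 = 4542.9 kg/h.
KCl in = 854.9×0.217 + 1241×0.022 + 2447×0.216 = 741.37 kg/h.
KCl mass fraction in F4 = 741.37/4542.9 = 0.1632.

0.1632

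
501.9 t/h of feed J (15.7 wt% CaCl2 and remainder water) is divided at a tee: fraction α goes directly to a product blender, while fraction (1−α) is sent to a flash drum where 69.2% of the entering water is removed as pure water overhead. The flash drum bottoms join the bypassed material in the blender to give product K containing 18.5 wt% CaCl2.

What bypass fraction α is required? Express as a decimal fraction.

All 501.9×0.157 = 78.798 t/h of CaCl2 reaches K, so K = 78.798/0.185 = 425.94 t/h and vapour = 75.963 t/h.
The evaporator receives (1−α)·501.9 of feed at 0.843 water and removes 0.692 of that water:
0.692×0.843×(1−α)×501.9 = 75.963
(1−α) = 75.963/292.79 = 0.2594;  α = 0.7406.

0.741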